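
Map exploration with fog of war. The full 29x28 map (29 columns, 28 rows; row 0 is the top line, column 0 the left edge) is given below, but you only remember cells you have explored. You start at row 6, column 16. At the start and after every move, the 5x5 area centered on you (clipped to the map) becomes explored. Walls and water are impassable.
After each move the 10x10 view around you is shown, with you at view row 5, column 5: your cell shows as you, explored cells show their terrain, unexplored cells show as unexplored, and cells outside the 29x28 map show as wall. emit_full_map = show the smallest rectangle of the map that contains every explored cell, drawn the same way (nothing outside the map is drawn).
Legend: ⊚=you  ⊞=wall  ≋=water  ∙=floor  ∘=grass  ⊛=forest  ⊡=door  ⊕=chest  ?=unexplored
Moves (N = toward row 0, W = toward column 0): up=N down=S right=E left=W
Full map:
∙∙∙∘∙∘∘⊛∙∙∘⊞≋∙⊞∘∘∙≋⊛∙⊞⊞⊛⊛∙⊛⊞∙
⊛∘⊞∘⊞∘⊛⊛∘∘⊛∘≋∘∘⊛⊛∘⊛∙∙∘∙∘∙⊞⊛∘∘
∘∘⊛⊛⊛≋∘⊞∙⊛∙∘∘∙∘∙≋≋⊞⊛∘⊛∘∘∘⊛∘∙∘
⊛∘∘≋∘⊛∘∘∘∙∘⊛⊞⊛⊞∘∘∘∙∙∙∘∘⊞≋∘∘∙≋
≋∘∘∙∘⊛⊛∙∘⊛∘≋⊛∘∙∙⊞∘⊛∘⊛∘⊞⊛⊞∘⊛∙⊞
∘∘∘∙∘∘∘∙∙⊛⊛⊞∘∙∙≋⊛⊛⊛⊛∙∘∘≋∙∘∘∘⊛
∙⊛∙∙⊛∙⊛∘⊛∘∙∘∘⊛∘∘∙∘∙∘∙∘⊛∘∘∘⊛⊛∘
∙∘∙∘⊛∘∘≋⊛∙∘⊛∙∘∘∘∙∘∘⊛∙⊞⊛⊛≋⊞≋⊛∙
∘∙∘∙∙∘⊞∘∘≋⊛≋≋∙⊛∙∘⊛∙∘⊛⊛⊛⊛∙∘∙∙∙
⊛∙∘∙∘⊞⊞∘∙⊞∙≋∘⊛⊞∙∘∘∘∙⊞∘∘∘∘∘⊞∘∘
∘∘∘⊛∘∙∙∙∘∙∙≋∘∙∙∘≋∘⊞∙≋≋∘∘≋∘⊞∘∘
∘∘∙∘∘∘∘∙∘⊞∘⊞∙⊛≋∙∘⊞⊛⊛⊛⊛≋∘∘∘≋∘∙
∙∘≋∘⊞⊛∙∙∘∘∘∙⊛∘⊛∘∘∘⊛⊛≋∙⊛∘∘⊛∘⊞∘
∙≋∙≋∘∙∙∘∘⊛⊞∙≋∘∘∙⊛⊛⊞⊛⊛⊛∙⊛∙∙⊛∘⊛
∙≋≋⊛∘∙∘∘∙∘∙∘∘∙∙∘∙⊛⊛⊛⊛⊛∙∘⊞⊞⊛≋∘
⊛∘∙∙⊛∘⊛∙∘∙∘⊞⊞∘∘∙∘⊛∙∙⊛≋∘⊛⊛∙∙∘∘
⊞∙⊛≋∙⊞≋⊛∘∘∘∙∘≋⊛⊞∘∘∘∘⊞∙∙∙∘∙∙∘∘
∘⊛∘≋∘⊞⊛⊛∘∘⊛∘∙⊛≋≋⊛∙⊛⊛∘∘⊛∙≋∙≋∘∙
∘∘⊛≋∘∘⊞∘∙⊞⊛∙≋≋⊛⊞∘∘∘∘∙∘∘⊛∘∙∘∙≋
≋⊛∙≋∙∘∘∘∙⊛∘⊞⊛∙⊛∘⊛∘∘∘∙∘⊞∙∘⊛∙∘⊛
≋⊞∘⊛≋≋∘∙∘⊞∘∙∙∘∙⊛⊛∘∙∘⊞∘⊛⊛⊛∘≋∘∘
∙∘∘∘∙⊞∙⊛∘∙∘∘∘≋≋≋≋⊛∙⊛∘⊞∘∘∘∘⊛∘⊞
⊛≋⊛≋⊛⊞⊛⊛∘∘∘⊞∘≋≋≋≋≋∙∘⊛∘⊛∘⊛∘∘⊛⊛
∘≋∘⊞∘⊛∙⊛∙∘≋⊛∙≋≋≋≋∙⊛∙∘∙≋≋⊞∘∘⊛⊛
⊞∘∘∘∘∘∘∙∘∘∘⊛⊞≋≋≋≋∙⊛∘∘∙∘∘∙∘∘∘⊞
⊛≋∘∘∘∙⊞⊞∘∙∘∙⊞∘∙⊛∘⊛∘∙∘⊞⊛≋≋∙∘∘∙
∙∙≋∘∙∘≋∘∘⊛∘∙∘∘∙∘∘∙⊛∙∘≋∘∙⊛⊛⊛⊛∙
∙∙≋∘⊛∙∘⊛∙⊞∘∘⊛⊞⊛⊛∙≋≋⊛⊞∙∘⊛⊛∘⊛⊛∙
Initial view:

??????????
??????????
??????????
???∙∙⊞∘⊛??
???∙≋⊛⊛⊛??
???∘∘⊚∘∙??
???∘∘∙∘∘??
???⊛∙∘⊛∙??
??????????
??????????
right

??????????
??????????
??????????
??∙∙⊞∘⊛∘??
??∙≋⊛⊛⊛⊛??
??∘∘∙⊚∙∘??
??∘∘∙∘∘⊛??
??⊛∙∘⊛∙∘??
??????????
??????????

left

??????????
??????????
??????????
???∙∙⊞∘⊛∘?
???∙≋⊛⊛⊛⊛?
???∘∘⊚∘∙∘?
???∘∘∙∘∘⊛?
???⊛∙∘⊛∙∘?
??????????
??????????

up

??????????
??????????
??????????
???⊞∘∘∘∙??
???∙∙⊞∘⊛∘?
???∙≋⊚⊛⊛⊛?
???∘∘∙∘∙∘?
???∘∘∙∘∘⊛?
???⊛∙∘⊛∙∘?
??????????

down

??????????
??????????
???⊞∘∘∘∙??
???∙∙⊞∘⊛∘?
???∙≋⊛⊛⊛⊛?
???∘∘⊚∘∙∘?
???∘∘∙∘∘⊛?
???⊛∙∘⊛∙∘?
??????????
??????????

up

??????????
??????????
??????????
???⊞∘∘∘∙??
???∙∙⊞∘⊛∘?
???∙≋⊚⊛⊛⊛?
???∘∘∙∘∙∘?
???∘∘∙∘∘⊛?
???⊛∙∘⊛∙∘?
??????????

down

??????????
??????????
???⊞∘∘∘∙??
???∙∙⊞∘⊛∘?
???∙≋⊛⊛⊛⊛?
???∘∘⊚∘∙∘?
???∘∘∙∘∘⊛?
???⊛∙∘⊛∙∘?
??????????
??????????


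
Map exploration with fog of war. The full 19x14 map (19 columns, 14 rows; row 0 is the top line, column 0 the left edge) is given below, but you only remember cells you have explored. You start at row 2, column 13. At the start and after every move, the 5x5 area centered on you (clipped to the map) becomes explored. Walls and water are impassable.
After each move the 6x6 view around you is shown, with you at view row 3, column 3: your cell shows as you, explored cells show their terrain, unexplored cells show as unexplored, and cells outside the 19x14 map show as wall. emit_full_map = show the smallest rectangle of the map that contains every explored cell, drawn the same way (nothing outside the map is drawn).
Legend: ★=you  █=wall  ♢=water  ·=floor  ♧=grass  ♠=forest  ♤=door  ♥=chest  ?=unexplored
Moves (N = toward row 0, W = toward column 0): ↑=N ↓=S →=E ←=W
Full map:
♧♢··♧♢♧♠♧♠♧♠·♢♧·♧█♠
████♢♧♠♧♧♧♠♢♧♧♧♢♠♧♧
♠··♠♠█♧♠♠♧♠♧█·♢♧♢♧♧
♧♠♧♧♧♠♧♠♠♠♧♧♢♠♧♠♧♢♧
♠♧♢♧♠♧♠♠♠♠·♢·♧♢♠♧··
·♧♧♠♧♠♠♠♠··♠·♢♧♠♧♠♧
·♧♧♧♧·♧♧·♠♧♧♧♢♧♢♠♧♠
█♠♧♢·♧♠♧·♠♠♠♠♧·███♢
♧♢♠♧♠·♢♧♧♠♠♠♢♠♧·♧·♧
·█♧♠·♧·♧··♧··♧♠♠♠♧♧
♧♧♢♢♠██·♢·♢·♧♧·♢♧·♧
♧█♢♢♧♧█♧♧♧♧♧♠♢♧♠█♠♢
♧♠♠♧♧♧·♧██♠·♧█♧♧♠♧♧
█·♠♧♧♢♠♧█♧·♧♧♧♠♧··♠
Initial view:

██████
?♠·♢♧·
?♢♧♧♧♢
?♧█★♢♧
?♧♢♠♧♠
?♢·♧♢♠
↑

██████
██████
?♠·♢♧·
?♢♧★♧♢
?♧█·♢♧
?♧♢♠♧♠

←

██████
██████
?♧♠·♢♧
?♠♢★♧♧
?♠♧█·♢
?♧♧♢♠♧

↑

██████
██████
██████
?♧♠★♢♧
?♠♢♧♧♧
?♠♧█·♢

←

██████
██████
██████
?♠♧★·♢
?♧♠♢♧♧
?♧♠♧█·

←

██████
██████
██████
?♧♠★♠·
?♧♧♠♢♧
?♠♧♠♧█

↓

██████
██████
?♧♠♧♠·
?♧♧★♢♧
?♠♧♠♧█
?♠♠♧♧♢

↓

██████
?♧♠♧♠·
?♧♧♠♢♧
?♠♧★♧█
?♠♠♧♧♢
?♠♠·♢·

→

██████
♧♠♧♠·♢
♧♧♠♢♧♧
♠♧♠★█·
♠♠♧♧♢♠
♠♠·♢·♧

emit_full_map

♧♠♧♠·♢♧·
♧♧♠♢♧♧♧♢
♠♧♠★█·♢♧
♠♠♧♧♢♠♧♠
♠♠·♢·♧♢♠

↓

♧♠♧♠·♢
♧♧♠♢♧♧
♠♧♠♧█·
♠♠♧★♢♠
♠♠·♢·♧
?··♠·♢

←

?♧♠♧♠·
?♧♧♠♢♧
?♠♧♠♧█
?♠♠★♧♢
?♠♠·♢·
?♠··♠·

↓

?♧♧♠♢♧
?♠♧♠♧█
?♠♠♧♧♢
?♠♠★♢·
?♠··♠·
?·♠♧♧♧

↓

?♠♧♠♧█
?♠♠♧♧♢
?♠♠·♢·
?♠·★♠·
?·♠♧♧♧
?·♠♠♠♠

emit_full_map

♧♠♧♠·♢♧·
♧♧♠♢♧♧♧♢
♠♧♠♧█·♢♧
♠♠♧♧♢♠♧♠
♠♠·♢·♧♢♠
♠·★♠·♢??
·♠♧♧♧???
·♠♠♠♠???


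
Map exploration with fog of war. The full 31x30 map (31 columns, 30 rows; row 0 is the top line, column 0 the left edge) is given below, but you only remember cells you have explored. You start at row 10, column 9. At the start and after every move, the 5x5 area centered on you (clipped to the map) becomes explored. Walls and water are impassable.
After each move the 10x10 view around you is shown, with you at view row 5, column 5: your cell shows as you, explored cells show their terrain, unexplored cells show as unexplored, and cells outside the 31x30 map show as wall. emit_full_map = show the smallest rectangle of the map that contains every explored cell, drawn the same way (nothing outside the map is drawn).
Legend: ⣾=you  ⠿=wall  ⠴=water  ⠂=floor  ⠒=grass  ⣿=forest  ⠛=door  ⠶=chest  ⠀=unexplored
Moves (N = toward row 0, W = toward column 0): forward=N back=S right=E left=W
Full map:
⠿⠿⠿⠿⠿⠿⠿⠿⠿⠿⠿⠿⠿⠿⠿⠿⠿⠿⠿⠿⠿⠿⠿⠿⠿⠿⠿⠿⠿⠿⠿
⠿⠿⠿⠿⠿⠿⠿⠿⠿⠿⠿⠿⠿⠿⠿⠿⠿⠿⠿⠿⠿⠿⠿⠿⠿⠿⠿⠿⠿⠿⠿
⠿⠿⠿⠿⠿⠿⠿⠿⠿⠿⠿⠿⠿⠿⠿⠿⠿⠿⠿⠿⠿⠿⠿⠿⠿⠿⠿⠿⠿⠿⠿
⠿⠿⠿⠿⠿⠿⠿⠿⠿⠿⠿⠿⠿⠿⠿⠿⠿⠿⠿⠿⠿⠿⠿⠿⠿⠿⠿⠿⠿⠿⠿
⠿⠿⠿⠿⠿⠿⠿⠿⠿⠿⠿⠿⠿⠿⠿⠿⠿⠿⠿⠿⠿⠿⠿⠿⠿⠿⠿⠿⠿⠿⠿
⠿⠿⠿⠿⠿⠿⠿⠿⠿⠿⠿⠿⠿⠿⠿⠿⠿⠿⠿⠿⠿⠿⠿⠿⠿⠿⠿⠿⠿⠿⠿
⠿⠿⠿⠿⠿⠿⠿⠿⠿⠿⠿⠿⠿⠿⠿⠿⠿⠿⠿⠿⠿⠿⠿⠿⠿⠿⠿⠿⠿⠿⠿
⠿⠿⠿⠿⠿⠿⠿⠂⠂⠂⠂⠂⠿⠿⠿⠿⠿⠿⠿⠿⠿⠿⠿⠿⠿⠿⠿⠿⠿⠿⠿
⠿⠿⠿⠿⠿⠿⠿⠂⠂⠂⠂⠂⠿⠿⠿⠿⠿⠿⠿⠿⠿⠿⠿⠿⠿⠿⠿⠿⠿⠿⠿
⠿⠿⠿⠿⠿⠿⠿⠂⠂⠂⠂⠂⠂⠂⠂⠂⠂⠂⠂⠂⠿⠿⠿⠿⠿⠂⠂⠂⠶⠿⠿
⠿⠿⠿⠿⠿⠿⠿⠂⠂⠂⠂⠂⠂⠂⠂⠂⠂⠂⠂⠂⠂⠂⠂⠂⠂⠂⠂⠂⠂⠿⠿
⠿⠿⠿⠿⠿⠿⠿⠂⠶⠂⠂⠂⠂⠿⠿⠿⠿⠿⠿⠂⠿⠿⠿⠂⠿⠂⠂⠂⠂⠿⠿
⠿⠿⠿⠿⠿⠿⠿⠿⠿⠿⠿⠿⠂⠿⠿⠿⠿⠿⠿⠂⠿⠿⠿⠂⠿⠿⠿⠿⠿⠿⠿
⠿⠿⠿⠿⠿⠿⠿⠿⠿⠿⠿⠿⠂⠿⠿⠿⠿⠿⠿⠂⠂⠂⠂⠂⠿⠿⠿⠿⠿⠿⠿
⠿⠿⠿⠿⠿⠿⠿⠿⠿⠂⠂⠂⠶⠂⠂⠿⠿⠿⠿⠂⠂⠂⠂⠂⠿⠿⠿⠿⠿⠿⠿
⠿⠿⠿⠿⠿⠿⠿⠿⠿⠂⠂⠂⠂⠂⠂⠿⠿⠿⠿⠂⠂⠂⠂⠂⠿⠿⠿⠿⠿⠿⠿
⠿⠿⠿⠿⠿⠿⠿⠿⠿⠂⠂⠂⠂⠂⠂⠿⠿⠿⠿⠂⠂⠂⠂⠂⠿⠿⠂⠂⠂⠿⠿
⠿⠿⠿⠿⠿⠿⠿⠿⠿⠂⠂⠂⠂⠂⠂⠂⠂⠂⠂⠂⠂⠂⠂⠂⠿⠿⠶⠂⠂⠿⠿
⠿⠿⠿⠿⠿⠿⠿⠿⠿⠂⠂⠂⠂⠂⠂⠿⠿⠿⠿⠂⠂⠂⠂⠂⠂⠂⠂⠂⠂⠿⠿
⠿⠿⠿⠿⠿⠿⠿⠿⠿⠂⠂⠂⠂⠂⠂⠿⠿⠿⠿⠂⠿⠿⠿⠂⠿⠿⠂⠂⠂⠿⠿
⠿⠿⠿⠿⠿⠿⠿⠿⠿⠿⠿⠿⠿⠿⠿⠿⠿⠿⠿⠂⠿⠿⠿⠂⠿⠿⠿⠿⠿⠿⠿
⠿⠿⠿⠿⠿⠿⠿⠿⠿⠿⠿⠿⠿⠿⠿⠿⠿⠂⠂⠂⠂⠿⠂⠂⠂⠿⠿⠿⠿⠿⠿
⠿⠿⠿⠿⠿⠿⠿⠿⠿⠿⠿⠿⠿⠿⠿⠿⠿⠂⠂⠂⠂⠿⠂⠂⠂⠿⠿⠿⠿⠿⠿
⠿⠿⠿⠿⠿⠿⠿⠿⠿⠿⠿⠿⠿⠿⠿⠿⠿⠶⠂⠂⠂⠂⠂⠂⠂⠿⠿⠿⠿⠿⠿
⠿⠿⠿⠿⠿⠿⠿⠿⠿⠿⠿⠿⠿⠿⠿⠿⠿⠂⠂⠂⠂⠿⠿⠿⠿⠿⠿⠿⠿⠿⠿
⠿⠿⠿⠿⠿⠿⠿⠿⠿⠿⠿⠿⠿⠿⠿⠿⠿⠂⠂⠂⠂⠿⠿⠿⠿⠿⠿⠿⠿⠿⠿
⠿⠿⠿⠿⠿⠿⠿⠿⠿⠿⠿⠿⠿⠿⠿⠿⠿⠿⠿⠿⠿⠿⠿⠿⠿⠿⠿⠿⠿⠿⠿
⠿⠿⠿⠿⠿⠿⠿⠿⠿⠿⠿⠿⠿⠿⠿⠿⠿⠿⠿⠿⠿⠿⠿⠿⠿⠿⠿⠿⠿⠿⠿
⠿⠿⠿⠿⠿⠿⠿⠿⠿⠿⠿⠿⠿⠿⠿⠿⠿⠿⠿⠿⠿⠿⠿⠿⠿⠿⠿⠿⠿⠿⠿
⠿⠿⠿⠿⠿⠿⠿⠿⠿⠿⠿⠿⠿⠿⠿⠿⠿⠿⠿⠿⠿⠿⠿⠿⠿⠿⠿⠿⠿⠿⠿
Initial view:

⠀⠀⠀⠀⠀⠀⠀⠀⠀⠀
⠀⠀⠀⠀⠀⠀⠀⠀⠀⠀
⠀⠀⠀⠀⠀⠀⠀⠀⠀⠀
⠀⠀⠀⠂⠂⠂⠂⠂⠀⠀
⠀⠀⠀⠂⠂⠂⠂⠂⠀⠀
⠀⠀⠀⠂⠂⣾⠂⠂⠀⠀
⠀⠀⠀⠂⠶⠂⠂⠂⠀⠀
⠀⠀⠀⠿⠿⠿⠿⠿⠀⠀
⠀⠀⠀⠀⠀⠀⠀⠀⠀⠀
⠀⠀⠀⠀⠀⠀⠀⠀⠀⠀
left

⠀⠀⠀⠀⠀⠀⠀⠀⠀⠀
⠀⠀⠀⠀⠀⠀⠀⠀⠀⠀
⠀⠀⠀⠀⠀⠀⠀⠀⠀⠀
⠀⠀⠀⠿⠂⠂⠂⠂⠂⠀
⠀⠀⠀⠿⠂⠂⠂⠂⠂⠀
⠀⠀⠀⠿⠂⣾⠂⠂⠂⠀
⠀⠀⠀⠿⠂⠶⠂⠂⠂⠀
⠀⠀⠀⠿⠿⠿⠿⠿⠿⠀
⠀⠀⠀⠀⠀⠀⠀⠀⠀⠀
⠀⠀⠀⠀⠀⠀⠀⠀⠀⠀

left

⠀⠀⠀⠀⠀⠀⠀⠀⠀⠀
⠀⠀⠀⠀⠀⠀⠀⠀⠀⠀
⠀⠀⠀⠀⠀⠀⠀⠀⠀⠀
⠀⠀⠀⠿⠿⠂⠂⠂⠂⠂
⠀⠀⠀⠿⠿⠂⠂⠂⠂⠂
⠀⠀⠀⠿⠿⣾⠂⠂⠂⠂
⠀⠀⠀⠿⠿⠂⠶⠂⠂⠂
⠀⠀⠀⠿⠿⠿⠿⠿⠿⠿
⠀⠀⠀⠀⠀⠀⠀⠀⠀⠀
⠀⠀⠀⠀⠀⠀⠀⠀⠀⠀

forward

⠀⠀⠀⠀⠀⠀⠀⠀⠀⠀
⠀⠀⠀⠀⠀⠀⠀⠀⠀⠀
⠀⠀⠀⠀⠀⠀⠀⠀⠀⠀
⠀⠀⠀⠿⠿⠂⠂⠂⠀⠀
⠀⠀⠀⠿⠿⠂⠂⠂⠂⠂
⠀⠀⠀⠿⠿⣾⠂⠂⠂⠂
⠀⠀⠀⠿⠿⠂⠂⠂⠂⠂
⠀⠀⠀⠿⠿⠂⠶⠂⠂⠂
⠀⠀⠀⠿⠿⠿⠿⠿⠿⠿
⠀⠀⠀⠀⠀⠀⠀⠀⠀⠀

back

⠀⠀⠀⠀⠀⠀⠀⠀⠀⠀
⠀⠀⠀⠀⠀⠀⠀⠀⠀⠀
⠀⠀⠀⠿⠿⠂⠂⠂⠀⠀
⠀⠀⠀⠿⠿⠂⠂⠂⠂⠂
⠀⠀⠀⠿⠿⠂⠂⠂⠂⠂
⠀⠀⠀⠿⠿⣾⠂⠂⠂⠂
⠀⠀⠀⠿⠿⠂⠶⠂⠂⠂
⠀⠀⠀⠿⠿⠿⠿⠿⠿⠿
⠀⠀⠀⠀⠀⠀⠀⠀⠀⠀
⠀⠀⠀⠀⠀⠀⠀⠀⠀⠀

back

⠀⠀⠀⠀⠀⠀⠀⠀⠀⠀
⠀⠀⠀⠿⠿⠂⠂⠂⠀⠀
⠀⠀⠀⠿⠿⠂⠂⠂⠂⠂
⠀⠀⠀⠿⠿⠂⠂⠂⠂⠂
⠀⠀⠀⠿⠿⠂⠂⠂⠂⠂
⠀⠀⠀⠿⠿⣾⠶⠂⠂⠂
⠀⠀⠀⠿⠿⠿⠿⠿⠿⠿
⠀⠀⠀⠿⠿⠿⠿⠿⠀⠀
⠀⠀⠀⠀⠀⠀⠀⠀⠀⠀
⠀⠀⠀⠀⠀⠀⠀⠀⠀⠀

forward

⠀⠀⠀⠀⠀⠀⠀⠀⠀⠀
⠀⠀⠀⠀⠀⠀⠀⠀⠀⠀
⠀⠀⠀⠿⠿⠂⠂⠂⠀⠀
⠀⠀⠀⠿⠿⠂⠂⠂⠂⠂
⠀⠀⠀⠿⠿⠂⠂⠂⠂⠂
⠀⠀⠀⠿⠿⣾⠂⠂⠂⠂
⠀⠀⠀⠿⠿⠂⠶⠂⠂⠂
⠀⠀⠀⠿⠿⠿⠿⠿⠿⠿
⠀⠀⠀⠿⠿⠿⠿⠿⠀⠀
⠀⠀⠀⠀⠀⠀⠀⠀⠀⠀

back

⠀⠀⠀⠀⠀⠀⠀⠀⠀⠀
⠀⠀⠀⠿⠿⠂⠂⠂⠀⠀
⠀⠀⠀⠿⠿⠂⠂⠂⠂⠂
⠀⠀⠀⠿⠿⠂⠂⠂⠂⠂
⠀⠀⠀⠿⠿⠂⠂⠂⠂⠂
⠀⠀⠀⠿⠿⣾⠶⠂⠂⠂
⠀⠀⠀⠿⠿⠿⠿⠿⠿⠿
⠀⠀⠀⠿⠿⠿⠿⠿⠀⠀
⠀⠀⠀⠀⠀⠀⠀⠀⠀⠀
⠀⠀⠀⠀⠀⠀⠀⠀⠀⠀

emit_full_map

⠿⠿⠂⠂⠂⠀⠀
⠿⠿⠂⠂⠂⠂⠂
⠿⠿⠂⠂⠂⠂⠂
⠿⠿⠂⠂⠂⠂⠂
⠿⠿⣾⠶⠂⠂⠂
⠿⠿⠿⠿⠿⠿⠿
⠿⠿⠿⠿⠿⠀⠀

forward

⠀⠀⠀⠀⠀⠀⠀⠀⠀⠀
⠀⠀⠀⠀⠀⠀⠀⠀⠀⠀
⠀⠀⠀⠿⠿⠂⠂⠂⠀⠀
⠀⠀⠀⠿⠿⠂⠂⠂⠂⠂
⠀⠀⠀⠿⠿⠂⠂⠂⠂⠂
⠀⠀⠀⠿⠿⣾⠂⠂⠂⠂
⠀⠀⠀⠿⠿⠂⠶⠂⠂⠂
⠀⠀⠀⠿⠿⠿⠿⠿⠿⠿
⠀⠀⠀⠿⠿⠿⠿⠿⠀⠀
⠀⠀⠀⠀⠀⠀⠀⠀⠀⠀


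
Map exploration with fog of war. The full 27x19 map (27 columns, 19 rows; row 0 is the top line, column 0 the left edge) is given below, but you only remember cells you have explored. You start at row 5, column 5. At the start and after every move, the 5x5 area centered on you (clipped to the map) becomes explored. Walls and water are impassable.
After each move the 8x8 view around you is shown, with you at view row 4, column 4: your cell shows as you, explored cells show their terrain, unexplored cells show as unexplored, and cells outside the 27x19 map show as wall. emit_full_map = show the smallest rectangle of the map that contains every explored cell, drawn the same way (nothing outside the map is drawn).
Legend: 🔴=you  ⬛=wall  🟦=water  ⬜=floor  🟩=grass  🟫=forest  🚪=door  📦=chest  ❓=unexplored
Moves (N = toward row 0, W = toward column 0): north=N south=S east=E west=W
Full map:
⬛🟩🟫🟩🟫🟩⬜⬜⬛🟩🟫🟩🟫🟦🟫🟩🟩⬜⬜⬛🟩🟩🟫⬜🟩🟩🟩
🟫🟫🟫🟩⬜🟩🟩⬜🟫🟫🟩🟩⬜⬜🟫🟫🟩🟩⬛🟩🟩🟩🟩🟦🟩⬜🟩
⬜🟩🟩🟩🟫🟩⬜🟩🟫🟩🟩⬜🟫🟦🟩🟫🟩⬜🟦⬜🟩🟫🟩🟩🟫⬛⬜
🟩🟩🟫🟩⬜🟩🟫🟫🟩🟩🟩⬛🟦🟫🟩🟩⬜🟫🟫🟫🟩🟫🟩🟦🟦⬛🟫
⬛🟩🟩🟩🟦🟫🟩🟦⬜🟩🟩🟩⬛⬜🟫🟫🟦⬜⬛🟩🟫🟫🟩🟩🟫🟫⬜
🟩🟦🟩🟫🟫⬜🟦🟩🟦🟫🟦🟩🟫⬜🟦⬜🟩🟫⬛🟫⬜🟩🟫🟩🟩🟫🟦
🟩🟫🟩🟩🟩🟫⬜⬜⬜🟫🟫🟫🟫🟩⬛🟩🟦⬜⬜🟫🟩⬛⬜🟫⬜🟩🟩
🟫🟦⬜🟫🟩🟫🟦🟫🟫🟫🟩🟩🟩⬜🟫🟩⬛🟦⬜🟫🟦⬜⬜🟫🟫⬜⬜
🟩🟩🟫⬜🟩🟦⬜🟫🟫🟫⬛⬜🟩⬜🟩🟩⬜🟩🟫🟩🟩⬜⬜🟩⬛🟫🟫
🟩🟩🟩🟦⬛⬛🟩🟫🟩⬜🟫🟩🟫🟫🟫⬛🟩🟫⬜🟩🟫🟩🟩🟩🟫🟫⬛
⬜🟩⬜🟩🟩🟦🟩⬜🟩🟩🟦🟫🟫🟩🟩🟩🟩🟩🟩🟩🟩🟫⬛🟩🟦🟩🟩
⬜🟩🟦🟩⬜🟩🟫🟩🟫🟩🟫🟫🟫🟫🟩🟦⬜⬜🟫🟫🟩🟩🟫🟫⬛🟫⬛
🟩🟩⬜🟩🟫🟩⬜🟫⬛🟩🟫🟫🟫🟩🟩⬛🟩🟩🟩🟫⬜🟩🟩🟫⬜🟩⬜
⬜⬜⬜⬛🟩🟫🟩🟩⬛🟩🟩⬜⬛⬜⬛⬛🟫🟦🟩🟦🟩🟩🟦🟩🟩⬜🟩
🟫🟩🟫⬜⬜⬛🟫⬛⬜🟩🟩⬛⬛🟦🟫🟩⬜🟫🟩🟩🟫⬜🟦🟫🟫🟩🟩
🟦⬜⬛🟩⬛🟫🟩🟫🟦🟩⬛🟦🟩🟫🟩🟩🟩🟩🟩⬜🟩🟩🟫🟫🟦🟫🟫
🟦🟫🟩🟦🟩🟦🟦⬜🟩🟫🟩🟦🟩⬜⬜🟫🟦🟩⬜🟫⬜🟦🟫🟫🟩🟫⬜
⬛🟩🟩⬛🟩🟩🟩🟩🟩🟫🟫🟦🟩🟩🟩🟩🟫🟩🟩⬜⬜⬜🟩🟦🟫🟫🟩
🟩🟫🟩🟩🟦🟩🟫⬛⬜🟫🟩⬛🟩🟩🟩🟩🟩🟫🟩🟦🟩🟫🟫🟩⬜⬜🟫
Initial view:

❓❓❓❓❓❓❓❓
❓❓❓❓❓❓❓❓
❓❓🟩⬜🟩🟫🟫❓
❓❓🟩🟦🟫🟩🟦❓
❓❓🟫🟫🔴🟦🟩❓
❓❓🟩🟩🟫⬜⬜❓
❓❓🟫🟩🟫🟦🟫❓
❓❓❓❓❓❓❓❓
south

❓❓❓❓❓❓❓❓
❓❓🟩⬜🟩🟫🟫❓
❓❓🟩🟦🟫🟩🟦❓
❓❓🟫🟫⬜🟦🟩❓
❓❓🟩🟩🔴⬜⬜❓
❓❓🟫🟩🟫🟦🟫❓
❓❓⬜🟩🟦⬜🟫❓
❓❓❓❓❓❓❓❓

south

❓❓🟩⬜🟩🟫🟫❓
❓❓🟩🟦🟫🟩🟦❓
❓❓🟫🟫⬜🟦🟩❓
❓❓🟩🟩🟫⬜⬜❓
❓❓🟫🟩🔴🟦🟫❓
❓❓⬜🟩🟦⬜🟫❓
❓❓🟦⬛⬛🟩🟫❓
❓❓❓❓❓❓❓❓

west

❓❓❓🟩⬜🟩🟫🟫
❓❓❓🟩🟦🟫🟩🟦
❓❓🟩🟫🟫⬜🟦🟩
❓❓🟩🟩🟩🟫⬜⬜
❓❓⬜🟫🔴🟫🟦🟫
❓❓🟫⬜🟩🟦⬜🟫
❓❓🟩🟦⬛⬛🟩🟫
❓❓❓❓❓❓❓❓

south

❓❓❓🟩🟦🟫🟩🟦
❓❓🟩🟫🟫⬜🟦🟩
❓❓🟩🟩🟩🟫⬜⬜
❓❓⬜🟫🟩🟫🟦🟫
❓❓🟫⬜🔴🟦⬜🟫
❓❓🟩🟦⬛⬛🟩🟫
❓❓⬜🟩🟩🟦🟩❓
❓❓❓❓❓❓❓❓

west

⬛❓❓❓🟩🟦🟫🟩
⬛❓❓🟩🟫🟫⬜🟦
⬛❓🟫🟩🟩🟩🟫⬜
⬛❓🟦⬜🟫🟩🟫🟦
⬛❓🟩🟫🔴🟩🟦⬜
⬛❓🟩🟩🟦⬛⬛🟩
⬛❓🟩⬜🟩🟩🟦🟩
⬛❓❓❓❓❓❓❓

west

⬛⬛❓❓❓🟩🟦🟫
⬛⬛❓❓🟩🟫🟫⬜
⬛⬛🟩🟫🟩🟩🟩🟫
⬛⬛🟫🟦⬜🟫🟩🟫
⬛⬛🟩🟩🔴⬜🟩🟦
⬛⬛🟩🟩🟩🟦⬛⬛
⬛⬛⬜🟩⬜🟩🟩🟦
⬛⬛❓❓❓❓❓❓

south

⬛⬛❓❓🟩🟫🟫⬜
⬛⬛🟩🟫🟩🟩🟩🟫
⬛⬛🟫🟦⬜🟫🟩🟫
⬛⬛🟩🟩🟫⬜🟩🟦
⬛⬛🟩🟩🔴🟦⬛⬛
⬛⬛⬜🟩⬜🟩🟩🟦
⬛⬛⬜🟩🟦🟩⬜❓
⬛⬛❓❓❓❓❓❓

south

⬛⬛🟩🟫🟩🟩🟩🟫
⬛⬛🟫🟦⬜🟫🟩🟫
⬛⬛🟩🟩🟫⬜🟩🟦
⬛⬛🟩🟩🟩🟦⬛⬛
⬛⬛⬜🟩🔴🟩🟩🟦
⬛⬛⬜🟩🟦🟩⬜❓
⬛⬛🟩🟩⬜🟩🟫❓
⬛⬛❓❓❓❓❓❓

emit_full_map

❓❓❓🟩⬜🟩🟫🟫
❓❓❓🟩🟦🟫🟩🟦
❓❓🟩🟫🟫⬜🟦🟩
🟩🟫🟩🟩🟩🟫⬜⬜
🟫🟦⬜🟫🟩🟫🟦🟫
🟩🟩🟫⬜🟩🟦⬜🟫
🟩🟩🟩🟦⬛⬛🟩🟫
⬜🟩🔴🟩🟩🟦🟩❓
⬜🟩🟦🟩⬜❓❓❓
🟩🟩⬜🟩🟫❓❓❓

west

⬛⬛⬛🟩🟫🟩🟩🟩
⬛⬛⬛🟫🟦⬜🟫🟩
⬛⬛⬛🟩🟩🟫⬜🟩
⬛⬛⬛🟩🟩🟩🟦⬛
⬛⬛⬛⬜🔴⬜🟩🟩
⬛⬛⬛⬜🟩🟦🟩⬜
⬛⬛⬛🟩🟩⬜🟩🟫
⬛⬛⬛❓❓❓❓❓

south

⬛⬛⬛🟫🟦⬜🟫🟩
⬛⬛⬛🟩🟩🟫⬜🟩
⬛⬛⬛🟩🟩🟩🟦⬛
⬛⬛⬛⬜🟩⬜🟩🟩
⬛⬛⬛⬜🔴🟦🟩⬜
⬛⬛⬛🟩🟩⬜🟩🟫
⬛⬛⬛⬜⬜⬜⬛❓
⬛⬛⬛❓❓❓❓❓

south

⬛⬛⬛🟩🟩🟫⬜🟩
⬛⬛⬛🟩🟩🟩🟦⬛
⬛⬛⬛⬜🟩⬜🟩🟩
⬛⬛⬛⬜🟩🟦🟩⬜
⬛⬛⬛🟩🔴⬜🟩🟫
⬛⬛⬛⬜⬜⬜⬛❓
⬛⬛⬛🟫🟩🟫⬜❓
⬛⬛⬛❓❓❓❓❓

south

⬛⬛⬛🟩🟩🟩🟦⬛
⬛⬛⬛⬜🟩⬜🟩🟩
⬛⬛⬛⬜🟩🟦🟩⬜
⬛⬛⬛🟩🟩⬜🟩🟫
⬛⬛⬛⬜🔴⬜⬛❓
⬛⬛⬛🟫🟩🟫⬜❓
⬛⬛⬛🟦⬜⬛🟩❓
⬛⬛⬛❓❓❓❓❓

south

⬛⬛⬛⬜🟩⬜🟩🟩
⬛⬛⬛⬜🟩🟦🟩⬜
⬛⬛⬛🟩🟩⬜🟩🟫
⬛⬛⬛⬜⬜⬜⬛❓
⬛⬛⬛🟫🔴🟫⬜❓
⬛⬛⬛🟦⬜⬛🟩❓
⬛⬛⬛🟦🟫🟩🟦❓
⬛⬛⬛❓❓❓❓❓

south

⬛⬛⬛⬜🟩🟦🟩⬜
⬛⬛⬛🟩🟩⬜🟩🟫
⬛⬛⬛⬜⬜⬜⬛❓
⬛⬛⬛🟫🟩🟫⬜❓
⬛⬛⬛🟦🔴⬛🟩❓
⬛⬛⬛🟦🟫🟩🟦❓
⬛⬛⬛⬛🟩🟩⬛❓
⬛⬛⬛❓❓❓❓❓

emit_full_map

❓❓❓🟩⬜🟩🟫🟫
❓❓❓🟩🟦🟫🟩🟦
❓❓🟩🟫🟫⬜🟦🟩
🟩🟫🟩🟩🟩🟫⬜⬜
🟫🟦⬜🟫🟩🟫🟦🟫
🟩🟩🟫⬜🟩🟦⬜🟫
🟩🟩🟩🟦⬛⬛🟩🟫
⬜🟩⬜🟩🟩🟦🟩❓
⬜🟩🟦🟩⬜❓❓❓
🟩🟩⬜🟩🟫❓❓❓
⬜⬜⬜⬛❓❓❓❓
🟫🟩🟫⬜❓❓❓❓
🟦🔴⬛🟩❓❓❓❓
🟦🟫🟩🟦❓❓❓❓
⬛🟩🟩⬛❓❓❓❓

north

⬛⬛⬛⬜🟩⬜🟩🟩
⬛⬛⬛⬜🟩🟦🟩⬜
⬛⬛⬛🟩🟩⬜🟩🟫
⬛⬛⬛⬜⬜⬜⬛❓
⬛⬛⬛🟫🔴🟫⬜❓
⬛⬛⬛🟦⬜⬛🟩❓
⬛⬛⬛🟦🟫🟩🟦❓
⬛⬛⬛⬛🟩🟩⬛❓

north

⬛⬛⬛🟩🟩🟩🟦⬛
⬛⬛⬛⬜🟩⬜🟩🟩
⬛⬛⬛⬜🟩🟦🟩⬜
⬛⬛⬛🟩🟩⬜🟩🟫
⬛⬛⬛⬜🔴⬜⬛❓
⬛⬛⬛🟫🟩🟫⬜❓
⬛⬛⬛🟦⬜⬛🟩❓
⬛⬛⬛🟦🟫🟩🟦❓

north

⬛⬛⬛🟩🟩🟫⬜🟩
⬛⬛⬛🟩🟩🟩🟦⬛
⬛⬛⬛⬜🟩⬜🟩🟩
⬛⬛⬛⬜🟩🟦🟩⬜
⬛⬛⬛🟩🔴⬜🟩🟫
⬛⬛⬛⬜⬜⬜⬛❓
⬛⬛⬛🟫🟩🟫⬜❓
⬛⬛⬛🟦⬜⬛🟩❓

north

⬛⬛⬛🟫🟦⬜🟫🟩
⬛⬛⬛🟩🟩🟫⬜🟩
⬛⬛⬛🟩🟩🟩🟦⬛
⬛⬛⬛⬜🟩⬜🟩🟩
⬛⬛⬛⬜🔴🟦🟩⬜
⬛⬛⬛🟩🟩⬜🟩🟫
⬛⬛⬛⬜⬜⬜⬛❓
⬛⬛⬛🟫🟩🟫⬜❓

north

⬛⬛⬛🟩🟫🟩🟩🟩
⬛⬛⬛🟫🟦⬜🟫🟩
⬛⬛⬛🟩🟩🟫⬜🟩
⬛⬛⬛🟩🟩🟩🟦⬛
⬛⬛⬛⬜🔴⬜🟩🟩
⬛⬛⬛⬜🟩🟦🟩⬜
⬛⬛⬛🟩🟩⬜🟩🟫
⬛⬛⬛⬜⬜⬜⬛❓

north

⬛⬛⬛❓❓🟩🟫🟫
⬛⬛⬛🟩🟫🟩🟩🟩
⬛⬛⬛🟫🟦⬜🟫🟩
⬛⬛⬛🟩🟩🟫⬜🟩
⬛⬛⬛🟩🔴🟩🟦⬛
⬛⬛⬛⬜🟩⬜🟩🟩
⬛⬛⬛⬜🟩🟦🟩⬜
⬛⬛⬛🟩🟩⬜🟩🟫

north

⬛⬛⬛❓❓❓🟩🟦
⬛⬛⬛❓❓🟩🟫🟫
⬛⬛⬛🟩🟫🟩🟩🟩
⬛⬛⬛🟫🟦⬜🟫🟩
⬛⬛⬛🟩🔴🟫⬜🟩
⬛⬛⬛🟩🟩🟩🟦⬛
⬛⬛⬛⬜🟩⬜🟩🟩
⬛⬛⬛⬜🟩🟦🟩⬜

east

⬛⬛❓❓❓🟩🟦🟫
⬛⬛❓❓🟩🟫🟫⬜
⬛⬛🟩🟫🟩🟩🟩🟫
⬛⬛🟫🟦⬜🟫🟩🟫
⬛⬛🟩🟩🔴⬜🟩🟦
⬛⬛🟩🟩🟩🟦⬛⬛
⬛⬛⬜🟩⬜🟩🟩🟦
⬛⬛⬜🟩🟦🟩⬜❓

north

⬛⬛❓❓❓🟩⬜🟩
⬛⬛❓❓❓🟩🟦🟫
⬛⬛🟩🟦🟩🟫🟫⬜
⬛⬛🟩🟫🟩🟩🟩🟫
⬛⬛🟫🟦🔴🟫🟩🟫
⬛⬛🟩🟩🟫⬜🟩🟦
⬛⬛🟩🟩🟩🟦⬛⬛
⬛⬛⬜🟩⬜🟩🟩🟦

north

⬛⬛❓❓❓❓❓❓
⬛⬛❓❓❓🟩⬜🟩
⬛⬛⬛🟩🟩🟩🟦🟫
⬛⬛🟩🟦🟩🟫🟫⬜
⬛⬛🟩🟫🔴🟩🟩🟫
⬛⬛🟫🟦⬜🟫🟩🟫
⬛⬛🟩🟩🟫⬜🟩🟦
⬛⬛🟩🟩🟩🟦⬛⬛

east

⬛❓❓❓❓❓❓❓
⬛❓❓❓🟩⬜🟩🟫
⬛⬛🟩🟩🟩🟦🟫🟩
⬛🟩🟦🟩🟫🟫⬜🟦
⬛🟩🟫🟩🔴🟩🟫⬜
⬛🟫🟦⬜🟫🟩🟫🟦
⬛🟩🟩🟫⬜🟩🟦⬜
⬛🟩🟩🟩🟦⬛⬛🟩

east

❓❓❓❓❓❓❓❓
❓❓❓🟩⬜🟩🟫🟫
⬛🟩🟩🟩🟦🟫🟩🟦
🟩🟦🟩🟫🟫⬜🟦🟩
🟩🟫🟩🟩🔴🟫⬜⬜
🟫🟦⬜🟫🟩🟫🟦🟫
🟩🟩🟫⬜🟩🟦⬜🟫
🟩🟩🟩🟦⬛⬛🟩🟫

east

❓❓❓❓❓❓❓❓
❓❓🟩⬜🟩🟫🟫❓
🟩🟩🟩🟦🟫🟩🟦❓
🟦🟩🟫🟫⬜🟦🟩❓
🟫🟩🟩🟩🔴⬜⬜❓
🟦⬜🟫🟩🟫🟦🟫❓
🟩🟫⬜🟩🟦⬜🟫❓
🟩🟩🟦⬛⬛🟩🟫❓

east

❓❓❓❓❓❓❓❓
❓🟩⬜🟩🟫🟫❓❓
🟩🟩🟦🟫🟩🟦⬜❓
🟩🟫🟫⬜🟦🟩🟦❓
🟩🟩🟩🟫🔴⬜⬜❓
⬜🟫🟩🟫🟦🟫🟫❓
🟫⬜🟩🟦⬜🟫🟫❓
🟩🟦⬛⬛🟩🟫❓❓

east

❓❓❓❓❓❓❓❓
🟩⬜🟩🟫🟫❓❓❓
🟩🟦🟫🟩🟦⬜🟩❓
🟫🟫⬜🟦🟩🟦🟫❓
🟩🟩🟫⬜🔴⬜🟫❓
🟫🟩🟫🟦🟫🟫🟫❓
⬜🟩🟦⬜🟫🟫🟫❓
🟦⬛⬛🟩🟫❓❓❓

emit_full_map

❓❓❓🟩⬜🟩🟫🟫❓❓
⬛🟩🟩🟩🟦🟫🟩🟦⬜🟩
🟩🟦🟩🟫🟫⬜🟦🟩🟦🟫
🟩🟫🟩🟩🟩🟫⬜🔴⬜🟫
🟫🟦⬜🟫🟩🟫🟦🟫🟫🟫
🟩🟩🟫⬜🟩🟦⬜🟫🟫🟫
🟩🟩🟩🟦⬛⬛🟩🟫❓❓
⬜🟩⬜🟩🟩🟦🟩❓❓❓
⬜🟩🟦🟩⬜❓❓❓❓❓
🟩🟩⬜🟩🟫❓❓❓❓❓
⬜⬜⬜⬛❓❓❓❓❓❓
🟫🟩🟫⬜❓❓❓❓❓❓
🟦⬜⬛🟩❓❓❓❓❓❓
🟦🟫🟩🟦❓❓❓❓❓❓
⬛🟩🟩⬛❓❓❓❓❓❓

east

❓❓❓❓❓❓❓❓
⬜🟩🟫🟫❓❓❓❓
🟦🟫🟩🟦⬜🟩🟩❓
🟫⬜🟦🟩🟦🟫🟦❓
🟩🟫⬜⬜🔴🟫🟫❓
🟩🟫🟦🟫🟫🟫🟩❓
🟩🟦⬜🟫🟫🟫⬛❓
⬛⬛🟩🟫❓❓❓❓

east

❓❓❓❓❓❓❓❓
🟩🟫🟫❓❓❓❓❓
🟫🟩🟦⬜🟩🟩🟩❓
⬜🟦🟩🟦🟫🟦🟩❓
🟫⬜⬜⬜🔴🟫🟫❓
🟫🟦🟫🟫🟫🟩🟩❓
🟦⬜🟫🟫🟫⬛⬜❓
⬛🟩🟫❓❓❓❓❓

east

❓❓❓❓❓❓❓❓
🟫🟫❓❓❓❓❓❓
🟩🟦⬜🟩🟩🟩⬛❓
🟦🟩🟦🟫🟦🟩🟫❓
⬜⬜⬜🟫🔴🟫🟫❓
🟦🟫🟫🟫🟩🟩🟩❓
⬜🟫🟫🟫⬛⬜🟩❓
🟩🟫❓❓❓❓❓❓

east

❓❓❓❓❓❓❓❓
🟫❓❓❓❓❓❓❓
🟦⬜🟩🟩🟩⬛⬜❓
🟩🟦🟫🟦🟩🟫⬜❓
⬜⬜🟫🟫🔴🟫🟩❓
🟫🟫🟫🟩🟩🟩⬜❓
🟫🟫🟫⬛⬜🟩⬜❓
🟫❓❓❓❓❓❓❓

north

❓❓❓❓❓❓❓❓
❓❓❓❓❓❓❓❓
🟫❓🟩🟩⬛🟦🟫❓
🟦⬜🟩🟩🟩⬛⬜❓
🟩🟦🟫🟦🔴🟫⬜❓
⬜⬜🟫🟫🟫🟫🟩❓
🟫🟫🟫🟩🟩🟩⬜❓
🟫🟫🟫⬛⬜🟩⬜❓

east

❓❓❓❓❓❓❓❓
❓❓❓❓❓❓❓❓
❓🟩🟩⬛🟦🟫🟩❓
⬜🟩🟩🟩⬛⬜🟫❓
🟦🟫🟦🟩🔴⬜🟦❓
⬜🟫🟫🟫🟫🟩⬛❓
🟫🟫🟩🟩🟩⬜🟫❓
🟫🟫⬛⬜🟩⬜❓❓

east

❓❓❓❓❓❓❓❓
❓❓❓❓❓❓❓❓
🟩🟩⬛🟦🟫🟩🟩❓
🟩🟩🟩⬛⬜🟫🟫❓
🟫🟦🟩🟫🔴🟦⬜❓
🟫🟫🟫🟫🟩⬛🟩❓
🟫🟩🟩🟩⬜🟫🟩❓
🟫⬛⬜🟩⬜❓❓❓

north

❓❓❓❓❓❓❓❓
❓❓❓❓❓❓❓❓
❓❓⬜🟫🟦🟩🟫❓
🟩🟩⬛🟦🟫🟩🟩❓
🟩🟩🟩⬛🔴🟫🟫❓
🟫🟦🟩🟫⬜🟦⬜❓
🟫🟫🟫🟫🟩⬛🟩❓
🟫🟩🟩🟩⬜🟫🟩❓

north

⬛⬛⬛⬛⬛⬛⬛⬛
❓❓❓❓❓❓❓❓
❓❓🟩⬜⬜🟫🟫❓
❓❓⬜🟫🟦🟩🟫❓
🟩🟩⬛🟦🔴🟩🟩❓
🟩🟩🟩⬛⬜🟫🟫❓
🟫🟦🟩🟫⬜🟦⬜❓
🟫🟫🟫🟫🟩⬛🟩❓

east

⬛⬛⬛⬛⬛⬛⬛⬛
❓❓❓❓❓❓❓❓
❓🟩⬜⬜🟫🟫🟩❓
❓⬜🟫🟦🟩🟫🟩❓
🟩⬛🟦🟫🔴🟩⬜❓
🟩🟩⬛⬜🟫🟫🟦❓
🟦🟩🟫⬜🟦⬜🟩❓
🟫🟫🟫🟩⬛🟩❓❓

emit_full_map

❓❓❓❓❓❓❓❓❓❓❓🟩⬜⬜🟫🟫🟩
❓❓❓❓❓❓❓❓❓❓❓⬜🟫🟦🟩🟫🟩
❓❓❓🟩⬜🟩🟫🟫❓🟩🟩⬛🟦🟫🔴🟩⬜
⬛🟩🟩🟩🟦🟫🟩🟦⬜🟩🟩🟩⬛⬜🟫🟫🟦
🟩🟦🟩🟫🟫⬜🟦🟩🟦🟫🟦🟩🟫⬜🟦⬜🟩
🟩🟫🟩🟩🟩🟫⬜⬜⬜🟫🟫🟫🟫🟩⬛🟩❓
🟫🟦⬜🟫🟩🟫🟦🟫🟫🟫🟩🟩🟩⬜🟫🟩❓
🟩🟩🟫⬜🟩🟦⬜🟫🟫🟫⬛⬜🟩⬜❓❓❓
🟩🟩🟩🟦⬛⬛🟩🟫❓❓❓❓❓❓❓❓❓
⬜🟩⬜🟩🟩🟦🟩❓❓❓❓❓❓❓❓❓❓
⬜🟩🟦🟩⬜❓❓❓❓❓❓❓❓❓❓❓❓
🟩🟩⬜🟩🟫❓❓❓❓❓❓❓❓❓❓❓❓
⬜⬜⬜⬛❓❓❓❓❓❓❓❓❓❓❓❓❓
🟫🟩🟫⬜❓❓❓❓❓❓❓❓❓❓❓❓❓
🟦⬜⬛🟩❓❓❓❓❓❓❓❓❓❓❓❓❓
🟦🟫🟩🟦❓❓❓❓❓❓❓❓❓❓❓❓❓
⬛🟩🟩⬛❓❓❓❓❓❓❓❓❓❓❓❓❓

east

⬛⬛⬛⬛⬛⬛⬛⬛
❓❓❓❓❓❓❓❓
🟩⬜⬜🟫🟫🟩🟩❓
⬜🟫🟦🟩🟫🟩⬜❓
⬛🟦🟫🟩🔴⬜🟫❓
🟩⬛⬜🟫🟫🟦⬜❓
🟩🟫⬜🟦⬜🟩🟫❓
🟫🟫🟩⬛🟩❓❓❓

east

⬛⬛⬛⬛⬛⬛⬛⬛
❓❓❓❓❓❓❓❓
⬜⬜🟫🟫🟩🟩⬛❓
🟫🟦🟩🟫🟩⬜🟦❓
🟦🟫🟩🟩🔴🟫🟫❓
⬛⬜🟫🟫🟦⬜⬛❓
🟫⬜🟦⬜🟩🟫⬛❓
🟫🟩⬛🟩❓❓❓❓

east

⬛⬛⬛⬛⬛⬛⬛⬛
❓❓❓❓❓❓❓❓
⬜🟫🟫🟩🟩⬛🟩❓
🟦🟩🟫🟩⬜🟦⬜❓
🟫🟩🟩⬜🔴🟫🟫❓
⬜🟫🟫🟦⬜⬛🟩❓
⬜🟦⬜🟩🟫⬛🟫❓
🟩⬛🟩❓❓❓❓❓

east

⬛⬛⬛⬛⬛⬛⬛⬛
❓❓❓❓❓❓❓❓
🟫🟫🟩🟩⬛🟩🟩❓
🟩🟫🟩⬜🟦⬜🟩❓
🟩🟩⬜🟫🔴🟫🟩❓
🟫🟫🟦⬜⬛🟩🟫❓
🟦⬜🟩🟫⬛🟫⬜❓
⬛🟩❓❓❓❓❓❓

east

⬛⬛⬛⬛⬛⬛⬛⬛
❓❓❓❓❓❓❓❓
🟫🟩🟩⬛🟩🟩🟩❓
🟫🟩⬜🟦⬜🟩🟫❓
🟩⬜🟫🟫🔴🟩🟫❓
🟫🟦⬜⬛🟩🟫🟫❓
⬜🟩🟫⬛🟫⬜🟩❓
🟩❓❓❓❓❓❓❓

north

⬛⬛⬛⬛⬛⬛⬛⬛
⬛⬛⬛⬛⬛⬛⬛⬛
❓❓⬜⬜⬛🟩🟩❓
🟫🟩🟩⬛🟩🟩🟩❓
🟫🟩⬜🟦🔴🟩🟫❓
🟩⬜🟫🟫🟫🟩🟫❓
🟫🟦⬜⬛🟩🟫🟫❓
⬜🟩🟫⬛🟫⬜🟩❓

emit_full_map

❓❓❓❓❓❓❓❓❓❓❓❓❓❓❓❓❓⬜⬜⬛🟩🟩
❓❓❓❓❓❓❓❓❓❓❓🟩⬜⬜🟫🟫🟩🟩⬛🟩🟩🟩
❓❓❓❓❓❓❓❓❓❓❓⬜🟫🟦🟩🟫🟩⬜🟦🔴🟩🟫
❓❓❓🟩⬜🟩🟫🟫❓🟩🟩⬛🟦🟫🟩🟩⬜🟫🟫🟫🟩🟫
⬛🟩🟩🟩🟦🟫🟩🟦⬜🟩🟩🟩⬛⬜🟫🟫🟦⬜⬛🟩🟫🟫
🟩🟦🟩🟫🟫⬜🟦🟩🟦🟫🟦🟩🟫⬜🟦⬜🟩🟫⬛🟫⬜🟩
🟩🟫🟩🟩🟩🟫⬜⬜⬜🟫🟫🟫🟫🟩⬛🟩❓❓❓❓❓❓
🟫🟦⬜🟫🟩🟫🟦🟫🟫🟫🟩🟩🟩⬜🟫🟩❓❓❓❓❓❓
🟩🟩🟫⬜🟩🟦⬜🟫🟫🟫⬛⬜🟩⬜❓❓❓❓❓❓❓❓
🟩🟩🟩🟦⬛⬛🟩🟫❓❓❓❓❓❓❓❓❓❓❓❓❓❓
⬜🟩⬜🟩🟩🟦🟩❓❓❓❓❓❓❓❓❓❓❓❓❓❓❓
⬜🟩🟦🟩⬜❓❓❓❓❓❓❓❓❓❓❓❓❓❓❓❓❓
🟩🟩⬜🟩🟫❓❓❓❓❓❓❓❓❓❓❓❓❓❓❓❓❓
⬜⬜⬜⬛❓❓❓❓❓❓❓❓❓❓❓❓❓❓❓❓❓❓
🟫🟩🟫⬜❓❓❓❓❓❓❓❓❓❓❓❓❓❓❓❓❓❓
🟦⬜⬛🟩❓❓❓❓❓❓❓❓❓❓❓❓❓❓❓❓❓❓
🟦🟫🟩🟦❓❓❓❓❓❓❓❓❓❓❓❓❓❓❓❓❓❓
⬛🟩🟩⬛❓❓❓❓❓❓❓❓❓❓❓❓❓❓❓❓❓❓


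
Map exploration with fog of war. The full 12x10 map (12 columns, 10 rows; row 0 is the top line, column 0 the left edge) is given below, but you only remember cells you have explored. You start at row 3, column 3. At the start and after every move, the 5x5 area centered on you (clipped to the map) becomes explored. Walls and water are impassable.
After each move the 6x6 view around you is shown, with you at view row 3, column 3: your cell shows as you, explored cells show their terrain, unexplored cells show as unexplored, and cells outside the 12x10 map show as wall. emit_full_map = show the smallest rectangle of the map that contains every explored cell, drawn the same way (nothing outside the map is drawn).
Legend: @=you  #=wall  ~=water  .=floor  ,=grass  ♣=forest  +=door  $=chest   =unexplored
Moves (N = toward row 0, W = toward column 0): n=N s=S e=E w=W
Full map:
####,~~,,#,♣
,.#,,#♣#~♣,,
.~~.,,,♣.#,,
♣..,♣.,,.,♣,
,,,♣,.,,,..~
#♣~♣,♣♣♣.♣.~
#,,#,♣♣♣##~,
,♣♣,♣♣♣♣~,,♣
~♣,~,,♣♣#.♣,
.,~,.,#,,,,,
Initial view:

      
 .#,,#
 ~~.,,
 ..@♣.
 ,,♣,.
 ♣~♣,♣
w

#     
#,.#,,
#.~~.,
#♣.@,♣
#,,,♣,
##♣~♣,

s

#,.#,,
#.~~.,
#♣..,♣
#,,@♣,
##♣~♣,
##,,#,

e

,.#,,#
.~~.,,
♣..,♣.
,,,@,.
#♣~♣,♣
#,,#,♣

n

      
,.#,,#
.~~.,,
♣..@♣.
,,,♣,.
#♣~♣,♣

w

#     
#,.#,,
#.~~.,
#♣.@,♣
#,,,♣,
##♣~♣,

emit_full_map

,.#,,#
.~~.,,
♣.@,♣.
,,,♣,.
#♣~♣,♣
#,,#,♣

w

##    
##,.#,
##.~~.
##♣@.,
##,,,♣
###♣~♣

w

###   
###,.#
###.~~
###@..
###,,,
####♣~

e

##    
##,.#,
##.~~.
##♣@.,
##,,,♣
###♣~♣

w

###   
###,.#
###.~~
###@..
###,,,
####♣~

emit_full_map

,.#,,#
.~~.,,
@..,♣.
,,,♣,.
#♣~♣,♣
#,,#,♣


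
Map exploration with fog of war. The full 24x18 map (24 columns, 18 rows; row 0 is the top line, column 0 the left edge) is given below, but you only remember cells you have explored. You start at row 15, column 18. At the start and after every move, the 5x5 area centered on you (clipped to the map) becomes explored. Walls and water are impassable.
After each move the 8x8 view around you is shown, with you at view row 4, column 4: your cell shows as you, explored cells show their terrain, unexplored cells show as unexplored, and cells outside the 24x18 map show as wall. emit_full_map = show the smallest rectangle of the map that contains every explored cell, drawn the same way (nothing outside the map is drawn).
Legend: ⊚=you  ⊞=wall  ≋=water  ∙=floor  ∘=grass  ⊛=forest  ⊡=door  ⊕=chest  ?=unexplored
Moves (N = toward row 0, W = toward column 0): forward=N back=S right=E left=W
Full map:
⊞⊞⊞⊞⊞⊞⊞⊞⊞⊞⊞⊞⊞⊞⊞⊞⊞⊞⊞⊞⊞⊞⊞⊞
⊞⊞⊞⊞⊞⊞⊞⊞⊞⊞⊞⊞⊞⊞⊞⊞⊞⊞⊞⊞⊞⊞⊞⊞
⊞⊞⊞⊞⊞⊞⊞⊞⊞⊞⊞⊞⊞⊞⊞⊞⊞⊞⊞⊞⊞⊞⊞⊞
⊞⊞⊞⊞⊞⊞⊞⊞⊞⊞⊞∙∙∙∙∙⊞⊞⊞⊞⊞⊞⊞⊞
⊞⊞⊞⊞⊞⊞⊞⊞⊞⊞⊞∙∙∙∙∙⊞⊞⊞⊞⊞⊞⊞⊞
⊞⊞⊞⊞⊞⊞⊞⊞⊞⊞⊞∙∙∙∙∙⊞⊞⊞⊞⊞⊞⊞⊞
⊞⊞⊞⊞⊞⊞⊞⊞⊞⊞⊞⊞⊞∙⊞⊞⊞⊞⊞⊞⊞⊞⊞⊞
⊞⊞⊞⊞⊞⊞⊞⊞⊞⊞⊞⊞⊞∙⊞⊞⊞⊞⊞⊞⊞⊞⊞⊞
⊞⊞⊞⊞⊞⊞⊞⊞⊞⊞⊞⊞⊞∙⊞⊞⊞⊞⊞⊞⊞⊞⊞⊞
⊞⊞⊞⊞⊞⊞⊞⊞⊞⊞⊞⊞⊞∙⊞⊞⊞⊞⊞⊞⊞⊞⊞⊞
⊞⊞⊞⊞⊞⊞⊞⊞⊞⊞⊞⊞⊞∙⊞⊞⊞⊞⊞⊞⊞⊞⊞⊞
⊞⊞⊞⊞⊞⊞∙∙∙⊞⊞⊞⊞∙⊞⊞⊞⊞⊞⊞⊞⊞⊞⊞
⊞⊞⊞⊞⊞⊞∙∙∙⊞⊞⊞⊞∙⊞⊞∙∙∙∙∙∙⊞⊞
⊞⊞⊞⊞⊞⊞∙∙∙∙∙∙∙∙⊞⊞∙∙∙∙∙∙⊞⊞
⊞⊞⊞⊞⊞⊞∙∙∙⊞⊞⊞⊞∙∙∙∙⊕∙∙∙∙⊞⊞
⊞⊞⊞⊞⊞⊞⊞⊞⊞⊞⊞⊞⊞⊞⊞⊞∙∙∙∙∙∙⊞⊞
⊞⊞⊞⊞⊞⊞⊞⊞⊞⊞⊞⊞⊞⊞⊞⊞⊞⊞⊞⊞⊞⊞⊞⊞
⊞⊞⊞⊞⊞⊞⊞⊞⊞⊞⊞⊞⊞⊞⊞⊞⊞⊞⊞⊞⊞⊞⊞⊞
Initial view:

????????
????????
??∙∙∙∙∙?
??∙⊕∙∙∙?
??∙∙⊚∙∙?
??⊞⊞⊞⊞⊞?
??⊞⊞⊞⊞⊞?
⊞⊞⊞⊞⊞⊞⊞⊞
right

????????
????????
?∙∙∙∙∙∙?
?∙⊕∙∙∙∙?
?∙∙∙⊚∙∙?
?⊞⊞⊞⊞⊞⊞?
?⊞⊞⊞⊞⊞⊞?
⊞⊞⊞⊞⊞⊞⊞⊞

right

????????
????????
∙∙∙∙∙∙⊞?
∙⊕∙∙∙∙⊞?
∙∙∙∙⊚∙⊞?
⊞⊞⊞⊞⊞⊞⊞?
⊞⊞⊞⊞⊞⊞⊞?
⊞⊞⊞⊞⊞⊞⊞⊞

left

????????
????????
?∙∙∙∙∙∙⊞
?∙⊕∙∙∙∙⊞
?∙∙∙⊚∙∙⊞
?⊞⊞⊞⊞⊞⊞⊞
?⊞⊞⊞⊞⊞⊞⊞
⊞⊞⊞⊞⊞⊞⊞⊞

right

????????
????????
∙∙∙∙∙∙⊞?
∙⊕∙∙∙∙⊞?
∙∙∙∙⊚∙⊞?
⊞⊞⊞⊞⊞⊞⊞?
⊞⊞⊞⊞⊞⊞⊞?
⊞⊞⊞⊞⊞⊞⊞⊞

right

???????⊞
???????⊞
∙∙∙∙∙⊞⊞⊞
⊕∙∙∙∙⊞⊞⊞
∙∙∙∙⊚⊞⊞⊞
⊞⊞⊞⊞⊞⊞⊞⊞
⊞⊞⊞⊞⊞⊞⊞⊞
⊞⊞⊞⊞⊞⊞⊞⊞

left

????????
????????
∙∙∙∙∙∙⊞⊞
∙⊕∙∙∙∙⊞⊞
∙∙∙∙⊚∙⊞⊞
⊞⊞⊞⊞⊞⊞⊞⊞
⊞⊞⊞⊞⊞⊞⊞⊞
⊞⊞⊞⊞⊞⊞⊞⊞

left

????????
????????
?∙∙∙∙∙∙⊞
?∙⊕∙∙∙∙⊞
?∙∙∙⊚∙∙⊞
?⊞⊞⊞⊞⊞⊞⊞
?⊞⊞⊞⊞⊞⊞⊞
⊞⊞⊞⊞⊞⊞⊞⊞

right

????????
????????
∙∙∙∙∙∙⊞⊞
∙⊕∙∙∙∙⊞⊞
∙∙∙∙⊚∙⊞⊞
⊞⊞⊞⊞⊞⊞⊞⊞
⊞⊞⊞⊞⊞⊞⊞⊞
⊞⊞⊞⊞⊞⊞⊞⊞

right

???????⊞
???????⊞
∙∙∙∙∙⊞⊞⊞
⊕∙∙∙∙⊞⊞⊞
∙∙∙∙⊚⊞⊞⊞
⊞⊞⊞⊞⊞⊞⊞⊞
⊞⊞⊞⊞⊞⊞⊞⊞
⊞⊞⊞⊞⊞⊞⊞⊞

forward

???????⊞
???????⊞
??∙∙∙⊞⊞⊞
∙∙∙∙∙⊞⊞⊞
⊕∙∙∙⊚⊞⊞⊞
∙∙∙∙∙⊞⊞⊞
⊞⊞⊞⊞⊞⊞⊞⊞
⊞⊞⊞⊞⊞⊞⊞⊞

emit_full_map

???∙∙∙⊞⊞
∙∙∙∙∙∙⊞⊞
∙⊕∙∙∙⊚⊞⊞
∙∙∙∙∙∙⊞⊞
⊞⊞⊞⊞⊞⊞⊞⊞
⊞⊞⊞⊞⊞⊞⊞⊞

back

???????⊞
??∙∙∙⊞⊞⊞
∙∙∙∙∙⊞⊞⊞
⊕∙∙∙∙⊞⊞⊞
∙∙∙∙⊚⊞⊞⊞
⊞⊞⊞⊞⊞⊞⊞⊞
⊞⊞⊞⊞⊞⊞⊞⊞
⊞⊞⊞⊞⊞⊞⊞⊞

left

????????
???∙∙∙⊞⊞
∙∙∙∙∙∙⊞⊞
∙⊕∙∙∙∙⊞⊞
∙∙∙∙⊚∙⊞⊞
⊞⊞⊞⊞⊞⊞⊞⊞
⊞⊞⊞⊞⊞⊞⊞⊞
⊞⊞⊞⊞⊞⊞⊞⊞

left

????????
????∙∙∙⊞
?∙∙∙∙∙∙⊞
?∙⊕∙∙∙∙⊞
?∙∙∙⊚∙∙⊞
?⊞⊞⊞⊞⊞⊞⊞
?⊞⊞⊞⊞⊞⊞⊞
⊞⊞⊞⊞⊞⊞⊞⊞

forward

????????
????????
??∙∙∙∙∙⊞
?∙∙∙∙∙∙⊞
?∙⊕∙⊚∙∙⊞
?∙∙∙∙∙∙⊞
?⊞⊞⊞⊞⊞⊞⊞
?⊞⊞⊞⊞⊞⊞⊞

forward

????????
????????
??⊞⊞⊞⊞⊞?
??∙∙∙∙∙⊞
?∙∙∙⊚∙∙⊞
?∙⊕∙∙∙∙⊞
?∙∙∙∙∙∙⊞
?⊞⊞⊞⊞⊞⊞⊞

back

????????
??⊞⊞⊞⊞⊞?
??∙∙∙∙∙⊞
?∙∙∙∙∙∙⊞
?∙⊕∙⊚∙∙⊞
?∙∙∙∙∙∙⊞
?⊞⊞⊞⊞⊞⊞⊞
?⊞⊞⊞⊞⊞⊞⊞

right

????????
?⊞⊞⊞⊞⊞??
?∙∙∙∙∙⊞⊞
∙∙∙∙∙∙⊞⊞
∙⊕∙∙⊚∙⊞⊞
∙∙∙∙∙∙⊞⊞
⊞⊞⊞⊞⊞⊞⊞⊞
⊞⊞⊞⊞⊞⊞⊞⊞

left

????????
??⊞⊞⊞⊞⊞?
??∙∙∙∙∙⊞
?∙∙∙∙∙∙⊞
?∙⊕∙⊚∙∙⊞
?∙∙∙∙∙∙⊞
?⊞⊞⊞⊞⊞⊞⊞
?⊞⊞⊞⊞⊞⊞⊞

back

??⊞⊞⊞⊞⊞?
??∙∙∙∙∙⊞
?∙∙∙∙∙∙⊞
?∙⊕∙∙∙∙⊞
?∙∙∙⊚∙∙⊞
?⊞⊞⊞⊞⊞⊞⊞
?⊞⊞⊞⊞⊞⊞⊞
⊞⊞⊞⊞⊞⊞⊞⊞


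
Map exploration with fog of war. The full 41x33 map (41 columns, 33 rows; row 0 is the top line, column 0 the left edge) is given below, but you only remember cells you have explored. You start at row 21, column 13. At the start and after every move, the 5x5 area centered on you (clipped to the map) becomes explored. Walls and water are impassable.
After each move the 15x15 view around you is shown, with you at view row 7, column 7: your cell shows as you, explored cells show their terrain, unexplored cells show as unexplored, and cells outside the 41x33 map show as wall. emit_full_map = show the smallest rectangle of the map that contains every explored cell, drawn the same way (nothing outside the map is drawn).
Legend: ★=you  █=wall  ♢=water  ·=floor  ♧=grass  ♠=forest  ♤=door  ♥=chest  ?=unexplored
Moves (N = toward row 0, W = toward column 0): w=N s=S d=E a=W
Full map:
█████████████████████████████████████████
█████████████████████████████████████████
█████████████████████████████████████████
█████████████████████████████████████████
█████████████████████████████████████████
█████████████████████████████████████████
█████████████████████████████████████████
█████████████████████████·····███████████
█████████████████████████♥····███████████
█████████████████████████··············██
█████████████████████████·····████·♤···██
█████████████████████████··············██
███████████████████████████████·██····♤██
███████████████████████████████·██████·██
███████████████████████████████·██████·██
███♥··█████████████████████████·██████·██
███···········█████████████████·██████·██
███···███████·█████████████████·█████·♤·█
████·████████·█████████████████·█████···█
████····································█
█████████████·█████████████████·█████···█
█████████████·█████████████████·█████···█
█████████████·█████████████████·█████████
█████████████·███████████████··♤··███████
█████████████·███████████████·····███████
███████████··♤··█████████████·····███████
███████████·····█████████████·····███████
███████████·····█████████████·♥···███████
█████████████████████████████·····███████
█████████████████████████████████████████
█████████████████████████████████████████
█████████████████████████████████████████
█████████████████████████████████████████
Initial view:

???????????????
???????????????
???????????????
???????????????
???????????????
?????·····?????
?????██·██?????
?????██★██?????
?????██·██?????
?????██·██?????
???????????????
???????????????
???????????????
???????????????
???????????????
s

???????????????
???????????????
???????????????
???????????????
?????·····?????
?????██·██?????
?????██·██?????
?????██★██?????
?????██·██?????
?????██·██?????
???????????????
???????????????
???????????????
???????????????
???????????????

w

???????????????
???????????????
???????????????
???????????????
???????????????
?????·····?????
?????██·██?????
?????██★██?????
?????██·██?????
?????██·██?????
?????██·██?????
???????????????
???????????????
???????????????
???????????????

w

???????????????
???????????????
???????????????
???????????????
???????????????
?????██·██?????
?????·····?????
?????██★██?????
?????██·██?????
?????██·██?????
?????██·██?????
?????██·██?????
???????????????
???????????????
???????????????

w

???????????????
???????????????
???????????????
???????????????
???????????????
?????██·██?????
?????██·██?????
?????··★··?????
?????██·██?????
?????██·██?????
?????██·██?????
?????██·██?????
?????██·██?????
???????????????
???????????????

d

???????????????
???????????????
???????????????
???????????????
???????????????
????██·███?????
????██·███?????
????···★··?????
????██·███?????
????██·███?????
????██·██??????
????██·██??????
????██·██??????
???????????????
???????????????

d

???????????????
???????????????
???????????????
???????????????
???????????????
???██·████?????
???██·████?????
???····★··?????
???██·████?????
???██·████?????
???██·██???????
???██·██???????
???██·██???????
???????????????
???????????????

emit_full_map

██·████
██·████
····★··
██·████
██·████
██·██??
██·██??
██·██??

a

???????????????
???????????????
???????????????
???????????????
???????????????
????██·████????
????██·████????
????···★···????
????██·████????
????██·████????
????██·██??????
????██·██??????
????██·██??????
???????????????
???????????????

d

???????????????
???????????????
???????????????
???????????????
???????????????
???██·████?????
???██·████?????
???····★··?????
???██·████?????
???██·████?????
???██·██???????
???██·██???????
???██·██???????
???????????????
???????????????

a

???????????????
???????????????
???????????????
???????????????
???????????????
????██·████????
????██·████????
????···★···????
????██·████????
????██·████????
????██·██??????
????██·██??????
????██·██??????
???????????????
???????????????
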